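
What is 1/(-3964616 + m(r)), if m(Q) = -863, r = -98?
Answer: -1/3965479 ≈ -2.5218e-7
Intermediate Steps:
1/(-3964616 + m(r)) = 1/(-3964616 - 863) = 1/(-3965479) = -1/3965479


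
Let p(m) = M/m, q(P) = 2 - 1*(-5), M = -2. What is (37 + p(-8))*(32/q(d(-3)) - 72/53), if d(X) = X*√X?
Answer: 44402/371 ≈ 119.68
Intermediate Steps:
d(X) = X^(3/2)
q(P) = 7 (q(P) = 2 + 5 = 7)
p(m) = -2/m
(37 + p(-8))*(32/q(d(-3)) - 72/53) = (37 - 2/(-8))*(32/7 - 72/53) = (37 - 2*(-⅛))*(32*(⅐) - 72*1/53) = (37 + ¼)*(32/7 - 72/53) = (149/4)*(1192/371) = 44402/371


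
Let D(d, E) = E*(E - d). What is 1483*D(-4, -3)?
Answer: -4449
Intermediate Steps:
1483*D(-4, -3) = 1483*(-3*(-3 - 1*(-4))) = 1483*(-3*(-3 + 4)) = 1483*(-3*1) = 1483*(-3) = -4449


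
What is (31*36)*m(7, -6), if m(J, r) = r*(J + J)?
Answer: -93744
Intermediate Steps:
m(J, r) = 2*J*r (m(J, r) = r*(2*J) = 2*J*r)
(31*36)*m(7, -6) = (31*36)*(2*7*(-6)) = 1116*(-84) = -93744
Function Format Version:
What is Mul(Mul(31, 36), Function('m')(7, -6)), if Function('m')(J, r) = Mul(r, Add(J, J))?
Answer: -93744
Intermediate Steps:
Function('m')(J, r) = Mul(2, J, r) (Function('m')(J, r) = Mul(r, Mul(2, J)) = Mul(2, J, r))
Mul(Mul(31, 36), Function('m')(7, -6)) = Mul(Mul(31, 36), Mul(2, 7, -6)) = Mul(1116, -84) = -93744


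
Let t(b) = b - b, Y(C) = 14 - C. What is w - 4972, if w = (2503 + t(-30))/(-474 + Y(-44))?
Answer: -2070855/416 ≈ -4978.0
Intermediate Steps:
t(b) = 0
w = -2503/416 (w = (2503 + 0)/(-474 + (14 - 1*(-44))) = 2503/(-474 + (14 + 44)) = 2503/(-474 + 58) = 2503/(-416) = 2503*(-1/416) = -2503/416 ≈ -6.0168)
w - 4972 = -2503/416 - 4972 = -2070855/416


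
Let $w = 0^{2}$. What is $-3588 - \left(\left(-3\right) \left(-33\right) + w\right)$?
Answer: $-3687$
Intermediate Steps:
$w = 0$
$-3588 - \left(\left(-3\right) \left(-33\right) + w\right) = -3588 - \left(\left(-3\right) \left(-33\right) + 0\right) = -3588 - \left(99 + 0\right) = -3588 - 99 = -3687$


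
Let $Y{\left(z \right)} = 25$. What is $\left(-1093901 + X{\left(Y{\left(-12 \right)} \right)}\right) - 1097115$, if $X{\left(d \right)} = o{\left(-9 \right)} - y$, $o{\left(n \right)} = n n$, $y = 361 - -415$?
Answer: $-2191711$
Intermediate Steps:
$y = 776$ ($y = 361 + 415 = 776$)
$o{\left(n \right)} = n^{2}$
$X{\left(d \right)} = -695$ ($X{\left(d \right)} = \left(-9\right)^{2} - 776 = 81 - 776 = -695$)
$\left(-1093901 + X{\left(Y{\left(-12 \right)} \right)}\right) - 1097115 = \left(-1093901 - 695\right) - 1097115 = -1094596 - 1097115 = -2191711$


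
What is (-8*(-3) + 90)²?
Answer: 12996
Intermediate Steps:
(-8*(-3) + 90)² = (24 + 90)² = 114² = 12996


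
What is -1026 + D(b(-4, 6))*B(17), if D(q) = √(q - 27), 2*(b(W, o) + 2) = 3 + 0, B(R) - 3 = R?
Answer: -1026 + 10*I*√110 ≈ -1026.0 + 104.88*I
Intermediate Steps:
B(R) = 3 + R
b(W, o) = -½ (b(W, o) = -2 + (3 + 0)/2 = -2 + (½)*3 = -2 + 3/2 = -½)
D(q) = √(-27 + q)
-1026 + D(b(-4, 6))*B(17) = -1026 + √(-27 - ½)*(3 + 17) = -1026 + √(-55/2)*20 = -1026 + (I*√110/2)*20 = -1026 + 10*I*√110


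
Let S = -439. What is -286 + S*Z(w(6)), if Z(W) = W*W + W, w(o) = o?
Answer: -18724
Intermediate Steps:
Z(W) = W + W² (Z(W) = W² + W = W + W²)
-286 + S*Z(w(6)) = -286 - 2634*(1 + 6) = -286 - 2634*7 = -286 - 439*42 = -286 - 18438 = -18724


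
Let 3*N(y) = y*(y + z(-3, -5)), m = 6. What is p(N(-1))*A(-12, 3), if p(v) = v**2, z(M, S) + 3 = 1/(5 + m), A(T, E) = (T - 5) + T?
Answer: -53621/1089 ≈ -49.239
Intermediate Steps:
A(T, E) = -5 + 2*T (A(T, E) = (-5 + T) + T = -5 + 2*T)
z(M, S) = -32/11 (z(M, S) = -3 + 1/(5 + 6) = -3 + 1/11 = -32/11)
N(y) = y*(-32/11 + y)/3 (N(y) = (y*(y - 32/11))/3 = (y*(-32/11 + y))/3 = y*(-32/11 + y)/3)
p(N(-1))*A(-12, 3) = ((1/33)*(-1)*(-32 + 11*(-1)))**2*(-5 + 2*(-12)) = ((1/33)*(-1)*(-32 - 11))**2*(-5 - 24) = ((1/33)*(-1)*(-43))**2*(-29) = (43/33)**2*(-29) = (1849/1089)*(-29) = -53621/1089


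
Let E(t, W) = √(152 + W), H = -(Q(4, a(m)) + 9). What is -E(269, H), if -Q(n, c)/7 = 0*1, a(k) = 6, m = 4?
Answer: -√143 ≈ -11.958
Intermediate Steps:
Q(n, c) = 0 (Q(n, c) = -0 = -7*0 = 0)
H = -9 (H = -(0 + 9) = -1*9 = -9)
-E(269, H) = -√(152 - 9) = -√143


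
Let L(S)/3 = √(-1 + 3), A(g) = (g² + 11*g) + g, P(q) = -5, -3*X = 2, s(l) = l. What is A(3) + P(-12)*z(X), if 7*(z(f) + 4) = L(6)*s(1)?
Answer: 65 - 15*√2/7 ≈ 61.970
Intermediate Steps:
X = -⅔ (X = -⅓*2 = -⅔ ≈ -0.66667)
A(g) = g² + 12*g
L(S) = 3*√2 (L(S) = 3*√(-1 + 3) = 3*√2)
z(f) = -4 + 3*√2/7 (z(f) = -4 + ((3*√2)*1)/7 = -4 + (3*√2)/7 = -4 + 3*√2/7)
A(3) + P(-12)*z(X) = 3*(12 + 3) - 5*(-4 + 3*√2/7) = 3*15 + (20 - 15*√2/7) = 45 + (20 - 15*√2/7) = 65 - 15*√2/7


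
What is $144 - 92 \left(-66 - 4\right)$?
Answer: $6584$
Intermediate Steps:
$144 - 92 \left(-66 - 4\right) = 144 - -6440 = 144 + 6440 = 6584$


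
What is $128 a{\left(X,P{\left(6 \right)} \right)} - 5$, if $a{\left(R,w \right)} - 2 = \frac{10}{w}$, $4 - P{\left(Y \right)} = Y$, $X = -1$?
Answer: $-389$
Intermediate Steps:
$P{\left(Y \right)} = 4 - Y$
$a{\left(R,w \right)} = 2 + \frac{10}{w}$
$128 a{\left(X,P{\left(6 \right)} \right)} - 5 = 128 \left(2 + \frac{10}{4 - 6}\right) - 5 = 128 \left(2 + \frac{10}{-2}\right) - 5 = 128 \left(2 + 10 \left(- \frac{1}{2}\right)\right) - 5 = 128 \left(2 - 5\right) - 5 = 128 \left(-3\right) - 5 = -384 - 5 = -389$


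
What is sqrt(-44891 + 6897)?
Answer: 11*I*sqrt(314) ≈ 194.92*I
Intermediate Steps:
sqrt(-44891 + 6897) = sqrt(-37994) = 11*I*sqrt(314)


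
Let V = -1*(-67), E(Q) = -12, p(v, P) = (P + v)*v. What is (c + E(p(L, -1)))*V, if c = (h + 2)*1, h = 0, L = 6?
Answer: -670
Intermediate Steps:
p(v, P) = v*(P + v)
V = 67
c = 2 (c = (0 + 2)*1 = 2*1 = 2)
(c + E(p(L, -1)))*V = (2 - 12)*67 = -10*67 = -670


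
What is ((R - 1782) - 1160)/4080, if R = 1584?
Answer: -679/2040 ≈ -0.33284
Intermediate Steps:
((R - 1782) - 1160)/4080 = ((1584 - 1782) - 1160)/4080 = (-198 - 1160)*(1/4080) = -1358*1/4080 = -679/2040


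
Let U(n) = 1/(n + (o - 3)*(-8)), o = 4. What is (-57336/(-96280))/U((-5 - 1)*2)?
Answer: -28668/2407 ≈ -11.910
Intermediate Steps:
U(n) = 1/(-8 + n) (U(n) = 1/(n + (4 - 3)*(-8)) = 1/(n + 1*(-8)) = 1/(n - 8) = 1/(-8 + n))
(-57336/(-96280))/U((-5 - 1)*2) = (-57336/(-96280))/(1/(-8 + (-5 - 1)*2)) = (-57336*(-1/96280))/(1/(-8 - 6*2)) = 7167/(12035*(1/(-8 - 12))) = 7167/(12035*(1/(-20))) = 7167/(12035*(-1/20)) = (7167/12035)*(-20) = -28668/2407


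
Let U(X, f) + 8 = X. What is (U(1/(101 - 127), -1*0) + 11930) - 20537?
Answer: -223991/26 ≈ -8615.0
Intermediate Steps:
U(X, f) = -8 + X
(U(1/(101 - 127), -1*0) + 11930) - 20537 = ((-8 + 1/(101 - 127)) + 11930) - 20537 = ((-8 + 1/(-26)) + 11930) - 20537 = ((-8 - 1/26) + 11930) - 20537 = (-209/26 + 11930) - 20537 = 309971/26 - 20537 = -223991/26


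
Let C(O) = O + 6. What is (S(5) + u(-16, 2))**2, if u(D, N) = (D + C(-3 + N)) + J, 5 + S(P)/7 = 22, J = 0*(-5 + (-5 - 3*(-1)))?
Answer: 11664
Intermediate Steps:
C(O) = 6 + O
J = 0 (J = 0*(-5 + (-5 + 3)) = 0*(-5 - 2) = 0*(-7) = 0)
S(P) = 119 (S(P) = -35 + 7*22 = -35 + 154 = 119)
u(D, N) = 3 + D + N (u(D, N) = (D + (6 + (-3 + N))) + 0 = (D + (3 + N)) + 0 = (3 + D + N) + 0 = 3 + D + N)
(S(5) + u(-16, 2))**2 = (119 + (3 - 16 + 2))**2 = (119 - 11)**2 = 108**2 = 11664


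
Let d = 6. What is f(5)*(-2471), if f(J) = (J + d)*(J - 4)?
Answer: -27181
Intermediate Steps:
f(J) = (-4 + J)*(6 + J) (f(J) = (J + 6)*(J - 4) = (6 + J)*(-4 + J) = (-4 + J)*(6 + J))
f(5)*(-2471) = (-24 + 5² + 2*5)*(-2471) = (-24 + 25 + 10)*(-2471) = 11*(-2471) = -27181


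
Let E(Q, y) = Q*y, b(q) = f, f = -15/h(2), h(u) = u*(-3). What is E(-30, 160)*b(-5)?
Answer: -12000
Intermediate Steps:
h(u) = -3*u
f = 5/2 (f = -15/((-3*2)) = -15/(-6) = -15*(-⅙) = 5/2 ≈ 2.5000)
b(q) = 5/2
E(-30, 160)*b(-5) = -30*160*(5/2) = -4800*5/2 = -12000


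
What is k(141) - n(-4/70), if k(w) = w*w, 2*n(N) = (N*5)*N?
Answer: 4870843/245 ≈ 19881.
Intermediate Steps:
n(N) = 5*N²/2 (n(N) = ((N*5)*N)/2 = ((5*N)*N)/2 = (5*N²)/2 = 5*N²/2)
k(w) = w²
k(141) - n(-4/70) = 141² - 5*(-4/70)²/2 = 19881 - 5*(-4*1/70)²/2 = 19881 - 5*(-2/35)²/2 = 19881 - 5*4/(2*1225) = 19881 - 1*2/245 = 19881 - 2/245 = 4870843/245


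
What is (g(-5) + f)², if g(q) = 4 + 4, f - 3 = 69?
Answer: 6400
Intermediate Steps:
f = 72 (f = 3 + 69 = 72)
g(q) = 8
(g(-5) + f)² = (8 + 72)² = 80² = 6400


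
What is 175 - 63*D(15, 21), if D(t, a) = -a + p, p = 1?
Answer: 1435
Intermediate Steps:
D(t, a) = 1 - a (D(t, a) = -a + 1 = 1 - a)
175 - 63*D(15, 21) = 175 - 63*(1 - 1*21) = 175 - 63*(1 - 21) = 175 - 63*(-20) = 175 + 1260 = 1435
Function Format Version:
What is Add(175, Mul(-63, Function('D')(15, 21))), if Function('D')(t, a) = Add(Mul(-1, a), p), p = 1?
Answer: 1435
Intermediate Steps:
Function('D')(t, a) = Add(1, Mul(-1, a)) (Function('D')(t, a) = Add(Mul(-1, a), 1) = Add(1, Mul(-1, a)))
Add(175, Mul(-63, Function('D')(15, 21))) = Add(175, Mul(-63, Add(1, Mul(-1, 21)))) = Add(175, Mul(-63, Add(1, -21))) = Add(175, Mul(-63, -20)) = Add(175, 1260) = 1435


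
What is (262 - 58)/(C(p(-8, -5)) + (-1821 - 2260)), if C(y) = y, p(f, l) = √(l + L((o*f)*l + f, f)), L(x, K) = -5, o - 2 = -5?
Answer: -832524/16654571 - 204*I*√10/16654571 ≈ -0.049988 - 3.8734e-5*I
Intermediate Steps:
o = -3 (o = 2 - 5 = -3)
p(f, l) = √(-5 + l) (p(f, l) = √(l - 5) = √(-5 + l))
(262 - 58)/(C(p(-8, -5)) + (-1821 - 2260)) = (262 - 58)/(√(-5 - 5) + (-1821 - 2260)) = 204/(√(-10) - 4081) = 204/(I*√10 - 4081) = 204/(-4081 + I*√10)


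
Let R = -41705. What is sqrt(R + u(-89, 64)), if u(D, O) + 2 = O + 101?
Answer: I*sqrt(41542) ≈ 203.82*I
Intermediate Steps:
u(D, O) = 99 + O (u(D, O) = -2 + (O + 101) = -2 + (101 + O) = 99 + O)
sqrt(R + u(-89, 64)) = sqrt(-41705 + (99 + 64)) = sqrt(-41705 + 163) = sqrt(-41542) = I*sqrt(41542)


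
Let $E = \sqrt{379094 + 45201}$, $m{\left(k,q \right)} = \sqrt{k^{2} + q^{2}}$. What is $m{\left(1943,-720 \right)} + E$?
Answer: $\sqrt{424295} + \sqrt{4293649} \approx 2723.5$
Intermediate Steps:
$E = \sqrt{424295} \approx 651.38$
$m{\left(1943,-720 \right)} + E = \sqrt{1943^{2} + \left(-720\right)^{2}} + \sqrt{424295} = \sqrt{3775249 + 518400} + \sqrt{424295} = \sqrt{4293649} + \sqrt{424295} = \sqrt{424295} + \sqrt{4293649}$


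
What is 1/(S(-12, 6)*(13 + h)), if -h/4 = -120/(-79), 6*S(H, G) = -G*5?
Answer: -79/2735 ≈ -0.028885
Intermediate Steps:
S(H, G) = -5*G/6 (S(H, G) = (-G*5)/6 = (-5*G)/6 = -5*G/6)
h = -480/79 (h = -(-480)/(-79) = -(-480)*(-1)/79 = -4*120/79 = -480/79 ≈ -6.0760)
1/(S(-12, 6)*(13 + h)) = 1/((-⅚*6)*(13 - 480/79)) = 1/(-5*547/79) = 1/(-2735/79) = -79/2735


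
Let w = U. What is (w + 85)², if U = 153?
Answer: 56644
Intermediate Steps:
w = 153
(w + 85)² = (153 + 85)² = 238² = 56644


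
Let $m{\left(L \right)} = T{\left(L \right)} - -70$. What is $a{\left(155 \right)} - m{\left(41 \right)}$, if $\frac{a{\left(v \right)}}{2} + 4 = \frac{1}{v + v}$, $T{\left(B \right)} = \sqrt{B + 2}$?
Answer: $- \frac{12089}{155} - \sqrt{43} \approx -84.551$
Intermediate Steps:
$T{\left(B \right)} = \sqrt{2 + B}$
$m{\left(L \right)} = 70 + \sqrt{2 + L}$ ($m{\left(L \right)} = \sqrt{2 + L} - -70 = \sqrt{2 + L} + 70 = 70 + \sqrt{2 + L}$)
$a{\left(v \right)} = -8 + \frac{1}{v}$ ($a{\left(v \right)} = -8 + \frac{2}{v + v} = -8 + \frac{2}{2 v} = -8 + 2 \frac{1}{2 v} = -8 + \frac{1}{v}$)
$a{\left(155 \right)} - m{\left(41 \right)} = \left(-8 + \frac{1}{155}\right) - \left(70 + \sqrt{2 + 41}\right) = \left(-8 + \frac{1}{155}\right) - \left(70 + \sqrt{43}\right) = - \frac{1239}{155} - \left(70 + \sqrt{43}\right) = - \frac{12089}{155} - \sqrt{43}$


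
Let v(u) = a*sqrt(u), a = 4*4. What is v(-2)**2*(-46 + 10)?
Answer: 18432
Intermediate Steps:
a = 16
v(u) = 16*sqrt(u)
v(-2)**2*(-46 + 10) = (16*sqrt(-2))**2*(-46 + 10) = (16*(I*sqrt(2)))**2*(-36) = (16*I*sqrt(2))**2*(-36) = -512*(-36) = 18432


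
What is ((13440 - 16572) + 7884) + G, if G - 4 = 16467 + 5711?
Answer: 26934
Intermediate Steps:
G = 22182 (G = 4 + (16467 + 5711) = 4 + 22178 = 22182)
((13440 - 16572) + 7884) + G = ((13440 - 16572) + 7884) + 22182 = (-3132 + 7884) + 22182 = 4752 + 22182 = 26934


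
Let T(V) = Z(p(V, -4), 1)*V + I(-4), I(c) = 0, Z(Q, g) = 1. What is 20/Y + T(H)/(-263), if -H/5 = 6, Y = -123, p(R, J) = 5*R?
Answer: -1570/32349 ≈ -0.048533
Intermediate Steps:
H = -30 (H = -5*6 = -30)
T(V) = V (T(V) = 1*V + 0 = V + 0 = V)
20/Y + T(H)/(-263) = 20/(-123) - 30/(-263) = 20*(-1/123) - 30*(-1/263) = -20/123 + 30/263 = -1570/32349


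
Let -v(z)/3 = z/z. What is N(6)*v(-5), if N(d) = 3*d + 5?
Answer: -69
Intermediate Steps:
N(d) = 5 + 3*d
v(z) = -3 (v(z) = -3*z/z = -3*1 = -3)
N(6)*v(-5) = (5 + 3*6)*(-3) = (5 + 18)*(-3) = 23*(-3) = -69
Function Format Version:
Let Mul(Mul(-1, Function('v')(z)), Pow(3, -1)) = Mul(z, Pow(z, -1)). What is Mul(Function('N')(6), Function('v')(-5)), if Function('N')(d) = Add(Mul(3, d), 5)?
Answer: -69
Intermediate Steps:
Function('N')(d) = Add(5, Mul(3, d))
Function('v')(z) = -3 (Function('v')(z) = Mul(-3, Mul(z, Pow(z, -1))) = Mul(-3, 1) = -3)
Mul(Function('N')(6), Function('v')(-5)) = Mul(Add(5, Mul(3, 6)), -3) = Mul(Add(5, 18), -3) = Mul(23, -3) = -69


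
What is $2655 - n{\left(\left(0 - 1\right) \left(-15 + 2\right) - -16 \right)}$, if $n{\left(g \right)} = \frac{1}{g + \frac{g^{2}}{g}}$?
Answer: $\frac{153989}{58} \approx 2655.0$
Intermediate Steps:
$n{\left(g \right)} = \frac{1}{2 g}$ ($n{\left(g \right)} = \frac{1}{g + g} = \frac{1}{2 g}$)
$2655 - n{\left(\left(0 - 1\right) \left(-15 + 2\right) - -16 \right)} = 2655 - \frac{1}{2 \left(\left(0 - 1\right) \left(-15 + 2\right) - -16\right)} = 2655 - \frac{1}{2 \left(\left(-1\right) \left(-13\right) + 16\right)} = 2655 - \frac{1}{2 \left(13 + 16\right)} = 2655 - \frac{1}{2 \cdot 29} = 2655 - \frac{1}{2} \cdot \frac{1}{29} = 2655 - \frac{1}{58} = \frac{153989}{58}$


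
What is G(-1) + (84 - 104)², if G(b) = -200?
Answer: 200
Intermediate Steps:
G(-1) + (84 - 104)² = -200 + (84 - 104)² = -200 + (-20)² = -200 + 400 = 200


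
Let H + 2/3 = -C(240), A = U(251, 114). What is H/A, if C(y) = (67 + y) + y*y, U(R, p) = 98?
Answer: -173723/294 ≈ -590.89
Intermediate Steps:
A = 98
C(y) = 67 + y + y² (C(y) = (67 + y) + y² = 67 + y + y²)
H = -173723/3 (H = -⅔ - (67 + 240 + 240²) = -⅔ - (67 + 240 + 57600) = -⅔ - 1*57907 = -⅔ - 57907 = -173723/3 ≈ -57908.)
H/A = -173723/3/98 = -173723/3*1/98 = -173723/294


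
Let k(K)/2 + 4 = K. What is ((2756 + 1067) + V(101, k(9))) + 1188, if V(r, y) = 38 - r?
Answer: 4948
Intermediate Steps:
k(K) = -8 + 2*K
((2756 + 1067) + V(101, k(9))) + 1188 = ((2756 + 1067) + (38 - 1*101)) + 1188 = (3823 + (38 - 101)) + 1188 = (3823 - 63) + 1188 = 3760 + 1188 = 4948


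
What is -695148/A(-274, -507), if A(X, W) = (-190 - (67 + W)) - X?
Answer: -173787/131 ≈ -1326.6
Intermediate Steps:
A(X, W) = -257 - W - X (A(X, W) = (-190 + (-67 - W)) - X = (-257 - W) - X = -257 - W - X)
-695148/A(-274, -507) = -695148/(-257 - 1*(-507) - 1*(-274)) = -695148/(-257 + 507 + 274) = -695148/524 = -695148*1/524 = -173787/131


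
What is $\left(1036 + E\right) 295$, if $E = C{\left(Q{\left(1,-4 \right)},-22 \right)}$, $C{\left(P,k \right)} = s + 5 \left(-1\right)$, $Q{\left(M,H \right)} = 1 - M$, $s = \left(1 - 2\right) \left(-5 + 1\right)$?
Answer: $305325$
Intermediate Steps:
$s = 4$ ($s = \left(-1\right) \left(-4\right) = 4$)
$C{\left(P,k \right)} = -1$ ($C{\left(P,k \right)} = 4 + 5 \left(-1\right) = 4 - 5 = -1$)
$E = -1$
$\left(1036 + E\right) 295 = \left(1036 - 1\right) 295 = 1035 \cdot 295 = 305325$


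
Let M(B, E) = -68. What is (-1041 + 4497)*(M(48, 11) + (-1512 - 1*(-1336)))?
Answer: -843264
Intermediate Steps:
(-1041 + 4497)*(M(48, 11) + (-1512 - 1*(-1336))) = (-1041 + 4497)*(-68 + (-1512 - 1*(-1336))) = 3456*(-68 + (-1512 + 1336)) = 3456*(-68 - 176) = 3456*(-244) = -843264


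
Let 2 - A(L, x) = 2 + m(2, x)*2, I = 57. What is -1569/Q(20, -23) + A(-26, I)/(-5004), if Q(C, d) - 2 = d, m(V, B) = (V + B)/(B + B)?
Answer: 149174657/1996596 ≈ 74.714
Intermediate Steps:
m(V, B) = (B + V)/(2*B) (m(V, B) = (B + V)/((2*B)) = (B + V)*(1/(2*B)) = (B + V)/(2*B))
Q(C, d) = 2 + d
A(L, x) = -(2 + x)/x (A(L, x) = 2 - (2 + ((x + 2)/(2*x))*2) = 2 - (2 + ((2 + x)/(2*x))*2) = 2 - (2 + (2 + x)/x) = 2 + (-2 - (2 + x)/x) = -(2 + x)/x)
-1569/Q(20, -23) + A(-26, I)/(-5004) = -1569/(2 - 23) + ((-2 - 1*57)/57)/(-5004) = -1569/(-21) + ((-2 - 57)/57)*(-1/5004) = -1569*(-1/21) + ((1/57)*(-59))*(-1/5004) = 523/7 - 59/57*(-1/5004) = 523/7 + 59/285228 = 149174657/1996596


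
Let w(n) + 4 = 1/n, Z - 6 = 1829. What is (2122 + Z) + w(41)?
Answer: 162074/41 ≈ 3953.0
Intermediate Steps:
Z = 1835 (Z = 6 + 1829 = 1835)
w(n) = -4 + 1/n
(2122 + Z) + w(41) = (2122 + 1835) + (-4 + 1/41) = 3957 + (-4 + 1/41) = 3957 - 163/41 = 162074/41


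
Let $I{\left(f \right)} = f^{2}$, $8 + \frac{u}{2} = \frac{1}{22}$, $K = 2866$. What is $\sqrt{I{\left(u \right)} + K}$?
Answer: $\frac{\sqrt{377411}}{11} \approx 55.849$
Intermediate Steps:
$u = - \frac{175}{11}$ ($u = -16 + \frac{2}{22} = -16 + 2 \cdot \frac{1}{22} = -16 + \frac{1}{11} = - \frac{175}{11} \approx -15.909$)
$\sqrt{I{\left(u \right)} + K} = \sqrt{\left(- \frac{175}{11}\right)^{2} + 2866} = \sqrt{\frac{30625}{121} + 2866} = \sqrt{\frac{377411}{121}} = \frac{\sqrt{377411}}{11}$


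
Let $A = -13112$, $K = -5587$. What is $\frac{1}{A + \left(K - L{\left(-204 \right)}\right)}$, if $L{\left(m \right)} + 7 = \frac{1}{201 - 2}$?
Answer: $- \frac{199}{3719709} \approx -5.3499 \cdot 10^{-5}$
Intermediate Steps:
$L{\left(m \right)} = - \frac{1392}{199}$ ($L{\left(m \right)} = -7 + \frac{1}{201 - 2} = -7 + \frac{1}{199} = - \frac{1392}{199}$)
$\frac{1}{A + \left(K - L{\left(-204 \right)}\right)} = \frac{1}{-13112 - \frac{1110421}{199}} = \frac{1}{- \frac{3719709}{199}} = - \frac{199}{3719709}$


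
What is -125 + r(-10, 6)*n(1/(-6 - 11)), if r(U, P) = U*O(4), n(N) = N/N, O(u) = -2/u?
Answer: -120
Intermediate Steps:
n(N) = 1
r(U, P) = -U/2 (r(U, P) = U*(-2/4) = U*(-2*1/4) = U*(-1/2) = -U/2)
-125 + r(-10, 6)*n(1/(-6 - 11)) = -125 - 1/2*(-10)*1 = -125 + 5*1 = -125 + 5 = -120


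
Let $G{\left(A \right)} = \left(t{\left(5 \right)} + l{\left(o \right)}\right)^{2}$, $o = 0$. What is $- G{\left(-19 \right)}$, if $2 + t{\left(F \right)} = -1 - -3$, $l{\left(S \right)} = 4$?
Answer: $-16$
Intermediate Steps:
$t{\left(F \right)} = 0$ ($t{\left(F \right)} = -2 - -2 = -2 + \left(-1 + 3\right) = -2 + 2 = 0$)
$G{\left(A \right)} = 16$ ($G{\left(A \right)} = \left(0 + 4\right)^{2} = 4^{2} = 16$)
$- G{\left(-19 \right)} = \left(-1\right) 16 = -16$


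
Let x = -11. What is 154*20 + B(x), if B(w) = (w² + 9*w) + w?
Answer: 3091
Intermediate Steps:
B(w) = w² + 10*w
154*20 + B(x) = 154*20 - 11*(10 - 11) = 3080 - 11*(-1) = 3080 + 11 = 3091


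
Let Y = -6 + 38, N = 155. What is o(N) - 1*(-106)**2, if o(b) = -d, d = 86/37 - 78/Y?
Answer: -6651645/592 ≈ -11236.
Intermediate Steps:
Y = 32
d = -67/592 (d = 86/37 - 78/32 = 86*(1/37) - 78*1/32 = 86/37 - 39/16 = -67/592 ≈ -0.11318)
o(b) = 67/592 (o(b) = -1*(-67/592) = 67/592)
o(N) - 1*(-106)**2 = 67/592 - 1*(-106)**2 = 67/592 - 1*11236 = 67/592 - 11236 = -6651645/592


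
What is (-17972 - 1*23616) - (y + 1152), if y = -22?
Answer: -42718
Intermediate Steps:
(-17972 - 1*23616) - (y + 1152) = (-17972 - 1*23616) - (-22 + 1152) = (-17972 - 23616) - 1*1130 = -41588 - 1130 = -42718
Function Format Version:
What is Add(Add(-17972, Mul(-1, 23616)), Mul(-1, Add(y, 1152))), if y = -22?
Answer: -42718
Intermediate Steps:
Add(Add(-17972, Mul(-1, 23616)), Mul(-1, Add(y, 1152))) = Add(Add(-17972, Mul(-1, 23616)), Mul(-1, Add(-22, 1152))) = Add(Add(-17972, -23616), Mul(-1, 1130)) = Add(-41588, -1130) = -42718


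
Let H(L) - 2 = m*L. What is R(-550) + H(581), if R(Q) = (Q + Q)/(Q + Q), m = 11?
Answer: 6394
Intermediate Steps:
R(Q) = 1 (R(Q) = (2*Q)/((2*Q)) = (2*Q)*(1/(2*Q)) = 1)
H(L) = 2 + 11*L
R(-550) + H(581) = 1 + (2 + 11*581) = 1 + (2 + 6391) = 1 + 6393 = 6394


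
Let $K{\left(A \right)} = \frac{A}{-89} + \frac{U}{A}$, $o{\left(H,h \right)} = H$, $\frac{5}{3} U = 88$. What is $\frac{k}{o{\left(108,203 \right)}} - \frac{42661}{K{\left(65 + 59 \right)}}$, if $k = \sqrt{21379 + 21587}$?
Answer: $\frac{588508495}{13346} + \frac{\sqrt{4774}}{36} \approx 44098.0$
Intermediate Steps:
$U = \frac{264}{5}$ ($U = \frac{3}{5} \cdot 88 = \frac{264}{5} \approx 52.8$)
$k = 3 \sqrt{4774}$ ($k = \sqrt{42966} = 3 \sqrt{4774} \approx 207.28$)
$K{\left(A \right)} = - \frac{A}{89} + \frac{264}{5 A}$ ($K{\left(A \right)} = \frac{A}{-89} + \frac{264}{5 A} = A \left(- \frac{1}{89}\right) + \frac{264}{5 A} = - \frac{A}{89} + \frac{264}{5 A}$)
$\frac{k}{o{\left(108,203 \right)}} - \frac{42661}{K{\left(65 + 59 \right)}} = \frac{3 \sqrt{4774}}{108} - \frac{42661}{- \frac{65 + 59}{89} + \frac{264}{5 \left(65 + 59\right)}} = 3 \sqrt{4774} \cdot \frac{1}{108} - \frac{42661}{\left(- \frac{1}{89}\right) 124 + \frac{264}{5 \cdot 124}} = \frac{\sqrt{4774}}{36} - \frac{42661}{- \frac{124}{89} + \frac{264}{5} \cdot \frac{1}{124}} = \frac{\sqrt{4774}}{36} - \frac{42661}{- \frac{124}{89} + \frac{66}{155}} = \frac{\sqrt{4774}}{36} - \frac{42661}{- \frac{13346}{13795}} = \frac{\sqrt{4774}}{36} - - \frac{588508495}{13346} = \frac{\sqrt{4774}}{36} + \frac{588508495}{13346} = \frac{588508495}{13346} + \frac{\sqrt{4774}}{36}$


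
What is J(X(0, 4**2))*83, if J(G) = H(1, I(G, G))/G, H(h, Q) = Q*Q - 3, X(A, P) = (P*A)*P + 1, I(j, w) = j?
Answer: -166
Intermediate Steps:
X(A, P) = 1 + A*P**2 (X(A, P) = (A*P)*P + 1 = A*P**2 + 1 = 1 + A*P**2)
H(h, Q) = -3 + Q**2 (H(h, Q) = Q**2 - 3 = -3 + Q**2)
J(G) = (-3 + G**2)/G
J(X(0, 4**2))*83 = ((1 + 0*(4**2)**2) - 3/(1 + 0*(4**2)**2))*83 = ((1 + 0*16**2) - 3/(1 + 0*16**2))*83 = ((1 + 0*256) - 3/(1 + 0*256))*83 = ((1 + 0) - 3/(1 + 0))*83 = (1 - 3/1)*83 = (1 - 3*1)*83 = (1 - 3)*83 = -2*83 = -166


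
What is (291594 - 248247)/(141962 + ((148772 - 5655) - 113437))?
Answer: 14449/57214 ≈ 0.25254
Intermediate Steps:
(291594 - 248247)/(141962 + ((148772 - 5655) - 113437)) = 43347/(141962 + (143117 - 113437)) = 43347/(141962 + 29680) = 43347/171642 = 43347*(1/171642) = 14449/57214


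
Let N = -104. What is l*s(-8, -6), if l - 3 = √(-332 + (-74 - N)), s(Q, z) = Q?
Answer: -24 - 8*I*√302 ≈ -24.0 - 139.03*I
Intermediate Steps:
l = 3 + I*√302 (l = 3 + √(-332 + (-74 - 1*(-104))) = 3 + √(-332 + (-74 + 104)) = 3 + √(-332 + 30) = 3 + √(-302) = 3 + I*√302 ≈ 3.0 + 17.378*I)
l*s(-8, -6) = (3 + I*√302)*(-8) = -24 - 8*I*√302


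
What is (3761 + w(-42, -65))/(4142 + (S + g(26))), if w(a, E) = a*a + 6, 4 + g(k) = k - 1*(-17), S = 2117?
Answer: 5531/6298 ≈ 0.87821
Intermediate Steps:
g(k) = 13 + k (g(k) = -4 + (k - 1*(-17)) = -4 + (k + 17) = -4 + (17 + k) = 13 + k)
w(a, E) = 6 + a**2 (w(a, E) = a**2 + 6 = 6 + a**2)
(3761 + w(-42, -65))/(4142 + (S + g(26))) = (3761 + (6 + (-42)**2))/(4142 + (2117 + (13 + 26))) = (3761 + (6 + 1764))/(4142 + (2117 + 39)) = (3761 + 1770)/(4142 + 2156) = 5531/6298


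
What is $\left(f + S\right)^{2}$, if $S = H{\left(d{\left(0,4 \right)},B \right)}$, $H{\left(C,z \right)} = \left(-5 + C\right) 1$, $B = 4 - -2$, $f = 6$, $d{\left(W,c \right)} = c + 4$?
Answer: $81$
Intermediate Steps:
$d{\left(W,c \right)} = 4 + c$
$B = 6$ ($B = 4 + 2 = 6$)
$H{\left(C,z \right)} = -5 + C$
$S = 3$ ($S = -5 + \left(4 + 4\right) = -5 + 8 = 3$)
$\left(f + S\right)^{2} = \left(6 + 3\right)^{2} = 9^{2} = 81$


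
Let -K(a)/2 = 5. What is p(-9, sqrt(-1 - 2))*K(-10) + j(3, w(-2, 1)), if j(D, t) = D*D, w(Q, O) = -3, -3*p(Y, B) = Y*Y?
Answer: 279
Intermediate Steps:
p(Y, B) = -Y**2/3 (p(Y, B) = -Y*Y/3 = -Y**2/3)
K(a) = -10 (K(a) = -2*5 = -10)
j(D, t) = D**2
p(-9, sqrt(-1 - 2))*K(-10) + j(3, w(-2, 1)) = -1/3*(-9)**2*(-10) + 3**2 = -1/3*81*(-10) + 9 = -27*(-10) + 9 = 270 + 9 = 279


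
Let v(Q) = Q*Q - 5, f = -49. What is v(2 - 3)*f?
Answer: 196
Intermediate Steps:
v(Q) = -5 + Q² (v(Q) = Q² - 5 = -5 + Q²)
v(2 - 3)*f = (-5 + (2 - 3)²)*(-49) = (-5 + (-1)²)*(-49) = (-5 + 1)*(-49) = -4*(-49) = 196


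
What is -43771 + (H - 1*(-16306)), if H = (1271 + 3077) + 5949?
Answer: -17168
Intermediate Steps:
H = 10297 (H = 4348 + 5949 = 10297)
-43771 + (H - 1*(-16306)) = -43771 + (10297 - 1*(-16306)) = -43771 + (10297 + 16306) = -43771 + 26603 = -17168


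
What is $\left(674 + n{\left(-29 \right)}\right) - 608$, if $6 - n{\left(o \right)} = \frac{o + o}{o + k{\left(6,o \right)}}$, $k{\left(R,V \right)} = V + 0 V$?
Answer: $71$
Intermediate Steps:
$k{\left(R,V \right)} = V$ ($k{\left(R,V \right)} = V + 0 = V$)
$n{\left(o \right)} = 5$ ($n{\left(o \right)} = 6 - \frac{o + o}{o + o} = 6 - \frac{2 o}{2 o} = 6 - 2 o \frac{1}{2 o} = 6 - 1 = 5$)
$\left(674 + n{\left(-29 \right)}\right) - 608 = \left(674 + 5\right) - 608 = 679 - 608 = 71$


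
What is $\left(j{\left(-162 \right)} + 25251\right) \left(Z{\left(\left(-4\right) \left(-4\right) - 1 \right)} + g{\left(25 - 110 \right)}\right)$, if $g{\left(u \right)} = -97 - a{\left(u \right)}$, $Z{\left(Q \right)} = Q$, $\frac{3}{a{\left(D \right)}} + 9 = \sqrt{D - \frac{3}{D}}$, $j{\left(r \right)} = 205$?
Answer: $- \frac{29388417424}{14107} + \frac{76368 i \sqrt{613870}}{14107} \approx -2.0833 \cdot 10^{6} + 4241.5 i$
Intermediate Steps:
$a{\left(D \right)} = \frac{3}{-9 + \sqrt{D - \frac{3}{D}}}$
$g{\left(u \right)} = -97 - \frac{3}{-9 + \sqrt{u - \frac{3}{u}}}$
$\left(j{\left(-162 \right)} + 25251\right) \left(Z{\left(\left(-4\right) \left(-4\right) - 1 \right)} + g{\left(25 - 110 \right)}\right) = \left(205 + 25251\right) \left(\left(\left(-4\right) \left(-4\right) - 1\right) + \frac{870 - 97 \sqrt{\left(25 - 110\right) - \frac{3}{25 - 110}}}{-9 + \sqrt{\left(25 - 110\right) - \frac{3}{25 - 110}}}\right) = 25456 \left(\left(16 - 1\right) + \frac{870 - 97 \sqrt{\left(25 - 110\right) - \frac{3}{25 - 110}}}{-9 + \sqrt{\left(25 - 110\right) - \frac{3}{25 - 110}}}\right) = 25456 \left(15 + \frac{870 - 97 \sqrt{-85 - \frac{3}{-85}}}{-9 + \sqrt{-85 - \frac{3}{-85}}}\right) = 25456 \left(15 + \frac{870 - 97 \sqrt{-85 - - \frac{3}{85}}}{-9 + \sqrt{-85 - - \frac{3}{85}}}\right) = 25456 \left(15 + \frac{870 - 97 \sqrt{-85 + \frac{3}{85}}}{-9 + \sqrt{-85 + \frac{3}{85}}}\right) = 25456 \left(15 + \frac{870 - 97 \sqrt{- \frac{7222}{85}}}{-9 + \sqrt{- \frac{7222}{85}}}\right) = 25456 \left(15 + \frac{870 - 97 \frac{i \sqrt{613870}}{85}}{-9 + \frac{i \sqrt{613870}}{85}}\right) = 25456 \left(15 + \frac{870 - \frac{97 i \sqrt{613870}}{85}}{-9 + \frac{i \sqrt{613870}}{85}}\right) = 381840 + \frac{25456 \left(870 - \frac{97 i \sqrt{613870}}{85}\right)}{-9 + \frac{i \sqrt{613870}}{85}}$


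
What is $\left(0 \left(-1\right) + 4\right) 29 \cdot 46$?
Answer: $5336$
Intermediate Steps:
$\left(0 \left(-1\right) + 4\right) 29 \cdot 46 = \left(0 + 4\right) 29 \cdot 46 = 4 \cdot 29 \cdot 46 = 116 \cdot 46 = 5336$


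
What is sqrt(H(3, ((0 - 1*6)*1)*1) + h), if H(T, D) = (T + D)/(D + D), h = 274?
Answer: sqrt(1097)/2 ≈ 16.560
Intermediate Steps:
H(T, D) = (D + T)/(2*D) (H(T, D) = (D + T)/((2*D)) = (D + T)*(1/(2*D)) = (D + T)/(2*D))
sqrt(H(3, ((0 - 1*6)*1)*1) + h) = sqrt((((0 - 1*6)*1)*1 + 3)/(2*((((0 - 1*6)*1)*1))) + 274) = sqrt((((0 - 6)*1)*1 + 3)/(2*((((0 - 6)*1)*1))) + 274) = sqrt((-6*1*1 + 3)/(2*((-6*1*1))) + 274) = sqrt((-6*1 + 3)/(2*((-6*1))) + 274) = sqrt((1/2)*(-6 + 3)/(-6) + 274) = sqrt((1/2)*(-1/6)*(-3) + 274) = sqrt(1/4 + 274) = sqrt(1097/4) = sqrt(1097)/2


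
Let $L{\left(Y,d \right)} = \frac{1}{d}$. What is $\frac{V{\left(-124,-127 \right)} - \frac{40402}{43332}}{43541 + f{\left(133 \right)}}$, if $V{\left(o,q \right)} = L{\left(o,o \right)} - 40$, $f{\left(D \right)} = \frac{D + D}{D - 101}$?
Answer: $- \frac{219979900}{233997772347} \approx -0.00094009$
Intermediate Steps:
$f{\left(D \right)} = \frac{2 D}{-101 + D}$
$V{\left(o,q \right)} = -40 + \frac{1}{o}$ ($V{\left(o,q \right)} = \frac{1}{o} - 40 = -40 + \frac{1}{o}$)
$\frac{V{\left(-124,-127 \right)} - \frac{40402}{43332}}{43541 + f{\left(133 \right)}} = \frac{\left(-40 + \frac{1}{-124}\right) - \frac{40402}{43332}}{43541 + 2 \cdot 133 \frac{1}{-101 + 133}} = \frac{\left(-40 - \frac{1}{124}\right) - \frac{20201}{21666}}{43541 + 2 \cdot 133 \cdot \frac{1}{32}} = \frac{- \frac{4961}{124} - \frac{20201}{21666}}{43541 + 2 \cdot 133 \cdot \frac{1}{32}} = - \frac{54994975}{1343292 \left(43541 + \frac{133}{16}\right)} = - \frac{54994975}{1343292 \cdot \frac{696789}{16}} = \left(- \frac{54994975}{1343292}\right) \frac{16}{696789} = - \frac{219979900}{233997772347}$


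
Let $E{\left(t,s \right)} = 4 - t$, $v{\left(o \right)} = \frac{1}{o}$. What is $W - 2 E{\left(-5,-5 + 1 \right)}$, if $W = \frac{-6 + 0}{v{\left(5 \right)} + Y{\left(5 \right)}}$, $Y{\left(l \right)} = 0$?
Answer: $-48$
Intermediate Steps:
$W = -30$ ($W = \frac{-6 + 0}{\frac{1}{5} + 0} = - \frac{6}{\frac{1}{5} + 0} = - 6 \frac{1}{\frac{1}{5}} = \left(-6\right) 5 = -30$)
$W - 2 E{\left(-5,-5 + 1 \right)} = -30 - 2 \left(4 - -5\right) = -30 - 2 \left(4 + 5\right) = -30 - 18 = -48$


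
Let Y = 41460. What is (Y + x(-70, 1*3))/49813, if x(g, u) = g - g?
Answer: 41460/49813 ≈ 0.83231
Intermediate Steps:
x(g, u) = 0
(Y + x(-70, 1*3))/49813 = (41460 + 0)/49813 = 41460*(1/49813) = 41460/49813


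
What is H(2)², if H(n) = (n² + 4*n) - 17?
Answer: 25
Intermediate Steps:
H(n) = -17 + n² + 4*n
H(2)² = (-17 + 2² + 4*2)² = (-17 + 4 + 8)² = (-5)² = 25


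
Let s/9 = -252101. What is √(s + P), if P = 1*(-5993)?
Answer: I*√2274902 ≈ 1508.3*I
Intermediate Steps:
P = -5993
s = -2268909 (s = 9*(-252101) = -2268909)
√(s + P) = √(-2268909 - 5993) = √(-2274902) = I*√2274902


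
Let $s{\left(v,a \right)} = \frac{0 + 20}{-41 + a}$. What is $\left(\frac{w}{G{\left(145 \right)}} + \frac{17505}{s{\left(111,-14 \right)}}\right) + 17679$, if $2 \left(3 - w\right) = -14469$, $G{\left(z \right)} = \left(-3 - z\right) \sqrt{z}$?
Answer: $- \frac{121839}{4} - \frac{2895 \sqrt{145}}{8584} \approx -30464.0$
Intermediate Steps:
$s{\left(v,a \right)} = \frac{20}{-41 + a}$
$G{\left(z \right)} = \sqrt{z} \left(-3 - z\right)$
$w = \frac{14475}{2}$ ($w = 3 - - \frac{14469}{2} = 3 + \frac{14469}{2} = \frac{14475}{2} \approx 7237.5$)
$\left(\frac{w}{G{\left(145 \right)}} + \frac{17505}{s{\left(111,-14 \right)}}\right) + 17679 = \left(\frac{14475}{2 \sqrt{145} \left(-3 - 145\right)} + \frac{17505}{20 \frac{1}{-41 - 14}}\right) + 17679 = \left(\frac{14475}{2 \sqrt{145} \left(-3 - 145\right)} + \frac{17505}{20 \frac{1}{-55}}\right) + 17679 = \left(\frac{14475}{2 \sqrt{145} \left(-148\right)} + \frac{17505}{20 \left(- \frac{1}{55}\right)}\right) + 17679 = \left(\frac{14475}{2 \left(- 148 \sqrt{145}\right)} + \frac{17505}{- \frac{4}{11}}\right) + 17679 = \left(\frac{14475 \left(- \frac{\sqrt{145}}{21460}\right)}{2} + 17505 \left(- \frac{11}{4}\right)\right) + 17679 = \left(- \frac{2895 \sqrt{145}}{8584} - \frac{192555}{4}\right) + 17679 = \left(- \frac{192555}{4} - \frac{2895 \sqrt{145}}{8584}\right) + 17679 = - \frac{121839}{4} - \frac{2895 \sqrt{145}}{8584}$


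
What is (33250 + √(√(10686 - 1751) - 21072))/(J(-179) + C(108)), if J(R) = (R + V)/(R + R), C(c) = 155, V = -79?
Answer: 425125/1991 + 179*√(-21072 + √8935)/27874 ≈ 213.52 + 0.9301*I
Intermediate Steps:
J(R) = (-79 + R)/(2*R) (J(R) = (R - 79)/(R + R) = (-79 + R)/((2*R)) = (-79 + R)*(1/(2*R)) = (-79 + R)/(2*R))
(33250 + √(√(10686 - 1751) - 21072))/(J(-179) + C(108)) = (33250 + √(√(10686 - 1751) - 21072))/((½)*(-79 - 179)/(-179) + 155) = (33250 + √(√8935 - 21072))/((½)*(-1/179)*(-258) + 155) = (33250 + √(-21072 + √8935))/(129/179 + 155) = (33250 + √(-21072 + √8935))/(27874/179) = (33250 + √(-21072 + √8935))*(179/27874) = 425125/1991 + 179*√(-21072 + √8935)/27874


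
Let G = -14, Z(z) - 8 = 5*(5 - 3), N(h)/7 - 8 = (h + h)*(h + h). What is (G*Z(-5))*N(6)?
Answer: -268128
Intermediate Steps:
N(h) = 56 + 28*h**2 (N(h) = 56 + 7*((h + h)*(h + h)) = 56 + 7*((2*h)*(2*h)) = 56 + 7*(4*h**2) = 56 + 28*h**2)
Z(z) = 18 (Z(z) = 8 + 5*(5 - 3) = 8 + 5*2 = 8 + 10 = 18)
(G*Z(-5))*N(6) = (-14*18)*(56 + 28*6**2) = -252*(56 + 28*36) = -252*(56 + 1008) = -252*1064 = -268128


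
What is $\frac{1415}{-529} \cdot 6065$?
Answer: $- \frac{8581975}{529} \approx -16223.0$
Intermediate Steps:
$\frac{1415}{-529} \cdot 6065 = 1415 \left(- \frac{1}{529}\right) 6065 = \left(- \frac{1415}{529}\right) 6065 = - \frac{8581975}{529}$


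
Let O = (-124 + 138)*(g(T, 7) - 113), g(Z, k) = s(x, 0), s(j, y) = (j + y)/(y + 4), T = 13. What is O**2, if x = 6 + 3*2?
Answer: 2371600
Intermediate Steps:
x = 12 (x = 6 + 6 = 12)
s(j, y) = (j + y)/(4 + y)
g(Z, k) = 3 (g(Z, k) = (12 + 0)/(4 + 0) = 12/4 = (1/4)*12 = 3)
O = -1540 (O = (-124 + 138)*(3 - 113) = 14*(-110) = -1540)
O**2 = (-1540)**2 = 2371600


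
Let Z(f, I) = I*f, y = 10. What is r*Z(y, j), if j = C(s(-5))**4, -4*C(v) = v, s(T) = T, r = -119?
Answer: -371875/128 ≈ -2905.3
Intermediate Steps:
C(v) = -v/4
j = 625/256 (j = (-1/4*(-5))**4 = (5/4)**4 = 625/256 ≈ 2.4414)
r*Z(y, j) = -74375*10/256 = -119*3125/128 = -371875/128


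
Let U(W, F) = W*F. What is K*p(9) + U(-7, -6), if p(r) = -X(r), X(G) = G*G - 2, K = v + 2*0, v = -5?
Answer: 437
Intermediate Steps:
K = -5 (K = -5 + 2*0 = -5 + 0 = -5)
X(G) = -2 + G² (X(G) = G² - 2 = -2 + G²)
U(W, F) = F*W
p(r) = 2 - r² (p(r) = -(-2 + r²) = 2 - r²)
K*p(9) + U(-7, -6) = -5*(2 - 1*9²) - 6*(-7) = -5*(2 - 1*81) + 42 = -5*(2 - 81) + 42 = -5*(-79) + 42 = 395 + 42 = 437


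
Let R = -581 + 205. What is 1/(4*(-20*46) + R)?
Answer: -1/4056 ≈ -0.00024655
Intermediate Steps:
R = -376
1/(4*(-20*46) + R) = 1/(4*(-20*46) - 376) = 1/(4*(-920) - 376) = 1/(-3680 - 376) = 1/(-4056) = -1/4056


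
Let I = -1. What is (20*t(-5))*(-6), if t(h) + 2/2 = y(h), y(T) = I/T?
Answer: 96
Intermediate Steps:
y(T) = -1/T
t(h) = -1 - 1/h
(20*t(-5))*(-6) = (20*((-1 - 1*(-5))/(-5)))*(-6) = (20*(-(-1 + 5)/5))*(-6) = (20*(-⅕*4))*(-6) = (20*(-⅘))*(-6) = -16*(-6) = 96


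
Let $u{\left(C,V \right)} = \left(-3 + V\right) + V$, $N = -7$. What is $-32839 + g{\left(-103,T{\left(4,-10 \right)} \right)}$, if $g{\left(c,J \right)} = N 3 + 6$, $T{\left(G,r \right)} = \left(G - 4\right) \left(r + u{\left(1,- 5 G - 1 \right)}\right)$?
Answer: $-32854$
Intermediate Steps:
$u{\left(C,V \right)} = -3 + 2 V$
$T{\left(G,r \right)} = \left(-4 + G\right) \left(-5 + r - 10 G\right)$ ($T{\left(G,r \right)} = \left(G - 4\right) \left(r + \left(-3 + 2 \left(- 5 G - 1\right)\right)\right) = \left(-4 + G\right) \left(r + \left(-3 + 2 \left(-1 - 5 G\right)\right)\right) = \left(-4 + G\right) \left(r - \left(5 + 10 G\right)\right) = \left(-4 + G\right) \left(-5 + r - 10 G\right)$)
$g{\left(c,J \right)} = -15$ ($g{\left(c,J \right)} = \left(-7\right) 3 + 6 = -21 + 6 = -15$)
$-32839 + g{\left(-103,T{\left(4,-10 \right)} \right)} = -32839 - 15 = -32854$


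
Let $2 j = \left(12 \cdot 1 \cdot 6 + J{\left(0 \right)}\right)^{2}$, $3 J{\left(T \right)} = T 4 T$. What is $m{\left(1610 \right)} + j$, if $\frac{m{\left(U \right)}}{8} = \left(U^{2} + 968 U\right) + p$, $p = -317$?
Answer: $33204696$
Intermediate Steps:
$J{\left(T \right)} = \frac{4 T^{2}}{3}$ ($J{\left(T \right)} = \frac{T 4 T}{3} = \frac{4 T T}{3} = \frac{4 T^{2}}{3}$)
$m{\left(U \right)} = -2536 + 8 U^{2} + 7744 U$ ($m{\left(U \right)} = 8 \left(\left(U^{2} + 968 U\right) - 317\right) = 8 \left(-317 + U^{2} + 968 U\right) = -2536 + 8 U^{2} + 7744 U$)
$j = 2592$ ($j = \frac{\left(12 \cdot 1 \cdot 6 + \frac{4 \cdot 0^{2}}{3}\right)^{2}}{2} = \frac{\left(12 \cdot 6 + \frac{4}{3} \cdot 0\right)^{2}}{2} = \frac{\left(72 + 0\right)^{2}}{2} = \frac{72^{2}}{2} = \frac{1}{2} \cdot 5184 = 2592$)
$m{\left(1610 \right)} + j = \left(-2536 + 8 \cdot 1610^{2} + 7744 \cdot 1610\right) + 2592 = \left(-2536 + 8 \cdot 2592100 + 12467840\right) + 2592 = \left(-2536 + 20736800 + 12467840\right) + 2592 = 33202104 + 2592 = 33204696$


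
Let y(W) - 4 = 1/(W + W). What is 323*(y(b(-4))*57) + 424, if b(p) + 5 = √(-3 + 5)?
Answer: 3315073/46 - 18411*√2/46 ≈ 71501.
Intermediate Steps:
b(p) = -5 + √2 (b(p) = -5 + √(-3 + 5) = -5 + √2)
y(W) = 4 + 1/(2*W) (y(W) = 4 + 1/(W + W) = 4 + 1/(2*W))
323*(y(b(-4))*57) + 424 = 323*((4 + 1/(2*(-5 + √2)))*57) + 424 = 323*(228 + 57/(2*(-5 + √2))) + 424 = (73644 + 18411/(2*(-5 + √2))) + 424 = 74068 + 18411/(2*(-5 + √2))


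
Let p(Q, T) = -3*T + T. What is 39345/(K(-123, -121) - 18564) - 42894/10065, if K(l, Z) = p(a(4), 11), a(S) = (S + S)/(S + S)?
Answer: -397745103/62356030 ≈ -6.3786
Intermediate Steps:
a(S) = 1 (a(S) = (2*S)/((2*S)) = (2*S)*(1/(2*S)) = 1)
p(Q, T) = -2*T
K(l, Z) = -22 (K(l, Z) = -2*11 = -22)
39345/(K(-123, -121) - 18564) - 42894/10065 = 39345/(-22 - 18564) - 42894/10065 = 39345/(-18586) - 42894*1/10065 = 39345*(-1/18586) - 14298/3355 = -39345/18586 - 14298/3355 = -397745103/62356030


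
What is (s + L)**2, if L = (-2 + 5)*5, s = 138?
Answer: 23409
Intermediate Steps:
L = 15 (L = 3*5 = 15)
(s + L)**2 = (138 + 15)**2 = 153**2 = 23409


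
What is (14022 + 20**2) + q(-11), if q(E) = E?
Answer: 14411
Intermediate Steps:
(14022 + 20**2) + q(-11) = (14022 + 20**2) - 11 = (14022 + 400) - 11 = 14422 - 11 = 14411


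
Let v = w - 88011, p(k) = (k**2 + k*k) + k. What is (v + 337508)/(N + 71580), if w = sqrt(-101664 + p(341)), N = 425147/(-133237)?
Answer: 33242231789/9536679313 + 133237*sqrt(131239)/9536679313 ≈ 3.4908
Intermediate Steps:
p(k) = k + 2*k**2 (p(k) = (k**2 + k**2) + k = 2*k**2 + k = k + 2*k**2)
N = -425147/133237 (N = 425147*(-1/133237) = -425147/133237 ≈ -3.1909)
w = sqrt(131239) (w = sqrt(-101664 + 341*(1 + 2*341)) = sqrt(-101664 + 341*(1 + 682)) = sqrt(-101664 + 341*683) = sqrt(-101664 + 232903) = sqrt(131239) ≈ 362.27)
v = -88011 + sqrt(131239) (v = sqrt(131239) - 88011 = -88011 + sqrt(131239) ≈ -87649.)
(v + 337508)/(N + 71580) = ((-88011 + sqrt(131239)) + 337508)/(-425147/133237 + 71580) = (249497 + sqrt(131239))/(9536679313/133237) = (249497 + sqrt(131239))*(133237/9536679313) = 33242231789/9536679313 + 133237*sqrt(131239)/9536679313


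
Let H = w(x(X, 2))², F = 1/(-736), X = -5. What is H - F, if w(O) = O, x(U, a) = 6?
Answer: 26497/736 ≈ 36.001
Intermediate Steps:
F = -1/736 ≈ -0.0013587
H = 36 (H = 6² = 36)
H - F = 36 - 1*(-1/736) = 36 + 1/736 = 26497/736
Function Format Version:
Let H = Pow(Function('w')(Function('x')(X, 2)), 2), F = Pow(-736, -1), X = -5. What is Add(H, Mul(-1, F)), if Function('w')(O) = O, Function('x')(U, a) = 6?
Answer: Rational(26497, 736) ≈ 36.001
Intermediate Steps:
F = Rational(-1, 736) ≈ -0.0013587
H = 36 (H = Pow(6, 2) = 36)
Add(H, Mul(-1, F)) = Add(36, Mul(-1, Rational(-1, 736))) = Add(36, Rational(1, 736)) = Rational(26497, 736)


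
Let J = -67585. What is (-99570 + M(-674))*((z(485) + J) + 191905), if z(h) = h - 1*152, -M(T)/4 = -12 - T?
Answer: -12741780354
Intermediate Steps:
M(T) = 48 + 4*T (M(T) = -4*(-12 - T) = 48 + 4*T)
z(h) = -152 + h (z(h) = h - 152 = -152 + h)
(-99570 + M(-674))*((z(485) + J) + 191905) = (-99570 + (48 + 4*(-674)))*(((-152 + 485) - 67585) + 191905) = (-99570 + (48 - 2696))*((333 - 67585) + 191905) = (-99570 - 2648)*(-67252 + 191905) = -102218*124653 = -12741780354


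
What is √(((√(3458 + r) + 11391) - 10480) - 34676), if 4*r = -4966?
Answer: √(-135060 + 2*√8866)/2 ≈ 183.62*I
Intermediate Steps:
r = -2483/2 (r = (¼)*(-4966) = -2483/2 ≈ -1241.5)
√(((√(3458 + r) + 11391) - 10480) - 34676) = √(((√(3458 - 2483/2) + 11391) - 10480) - 34676) = √(((√(4433/2) + 11391) - 10480) - 34676) = √(((√8866/2 + 11391) - 10480) - 34676) = √(((11391 + √8866/2) - 10480) - 34676) = √((911 + √8866/2) - 34676) = √(-33765 + √8866/2)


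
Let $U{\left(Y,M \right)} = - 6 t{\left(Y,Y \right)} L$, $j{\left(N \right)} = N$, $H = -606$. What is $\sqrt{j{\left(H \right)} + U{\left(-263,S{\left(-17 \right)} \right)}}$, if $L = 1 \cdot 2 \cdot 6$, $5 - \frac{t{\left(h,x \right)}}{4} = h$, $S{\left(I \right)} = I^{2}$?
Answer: $i \sqrt{77790} \approx 278.91 i$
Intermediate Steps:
$t{\left(h,x \right)} = 20 - 4 h$
$L = 12$ ($L = 2 \cdot 6 = 12$)
$U{\left(Y,M \right)} = -1440 + 288 Y$ ($U{\left(Y,M \right)} = - 6 \left(20 - 4 Y\right) 12 = \left(-120 + 24 Y\right) 12 = -1440 + 288 Y$)
$\sqrt{j{\left(H \right)} + U{\left(-263,S{\left(-17 \right)} \right)}} = \sqrt{-606 + \left(-1440 + 288 \left(-263\right)\right)} = \sqrt{-606 - 77184} = \sqrt{-77790} = i \sqrt{77790}$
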